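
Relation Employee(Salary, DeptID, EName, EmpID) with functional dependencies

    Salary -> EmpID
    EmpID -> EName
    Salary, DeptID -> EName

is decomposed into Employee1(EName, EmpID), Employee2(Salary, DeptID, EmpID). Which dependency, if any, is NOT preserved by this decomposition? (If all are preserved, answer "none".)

Salary → EmpID lies within Employee2.
EmpID → EName lies within Employee1.
Salary, DeptID → EName: restricted closure across fragments reaches EName.
Every dependency is enforceable on the fragments, so the decomposition is dependency-preserving.

none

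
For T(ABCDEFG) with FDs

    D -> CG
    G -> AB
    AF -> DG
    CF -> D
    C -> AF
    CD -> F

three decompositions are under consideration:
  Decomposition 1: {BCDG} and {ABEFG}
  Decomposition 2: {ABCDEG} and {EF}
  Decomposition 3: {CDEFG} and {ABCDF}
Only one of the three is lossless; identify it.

Decomposition 1: common = {BG}, closure = {ABG} → lossy.
Decomposition 2: common = {E}, closure = {E} → lossy.
Decomposition 3: common = {CDF}, closure = {ABCDFG} → lossless.

Decomposition 3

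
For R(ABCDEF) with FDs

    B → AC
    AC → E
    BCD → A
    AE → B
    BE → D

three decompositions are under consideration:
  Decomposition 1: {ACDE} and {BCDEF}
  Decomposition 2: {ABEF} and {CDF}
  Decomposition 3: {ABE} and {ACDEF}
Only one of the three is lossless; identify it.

Decomposition 3

Decomposition 1: common = {CDE}, closure = {CDE} → lossy.
Decomposition 2: common = {F}, closure = {F} → lossy.
Decomposition 3: common = {AE}, closure = {ABCDE} → lossless.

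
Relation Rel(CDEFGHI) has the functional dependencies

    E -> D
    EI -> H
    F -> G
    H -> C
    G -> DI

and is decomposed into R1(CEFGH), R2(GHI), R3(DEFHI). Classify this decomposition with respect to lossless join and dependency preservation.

Lossless test (chase): Rows 1 and 3 agree on E; apply E→D and equate their D entries. Rows 1 and 3 agree on F; apply F→G and equate their G entries. Rows 1 and 2 agree on H; apply H→C and equate their C entries. Rows 1 and 3 agree on H; apply H→C and equate their C entries. Rows 1 and 2 agree on G; apply G→DI and equate their DI entries. Row 1 is now all distinguished symbols — the join is lossless.
Dependency preservation: the restricted closure of {G} across the fragments never reaches {DI}, so G → DI cannot be enforced without a join — not preserved.

lossless but not dependency-preserving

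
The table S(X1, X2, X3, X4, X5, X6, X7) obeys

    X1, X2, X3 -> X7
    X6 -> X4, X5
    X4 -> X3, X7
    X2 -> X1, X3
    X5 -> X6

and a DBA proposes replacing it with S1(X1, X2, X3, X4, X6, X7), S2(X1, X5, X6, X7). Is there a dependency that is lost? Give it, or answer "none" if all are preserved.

X1, X2, X3 → X7 lies within S1.
X6 → X4, X5: restricted closure across fragments reaches X4, X5.
X4 → X3, X7 lies within S1.
X2 → X1, X3 lies within S1.
X5 → X6 lies within S2.
Every dependency is enforceable on the fragments, so the decomposition is dependency-preserving.

none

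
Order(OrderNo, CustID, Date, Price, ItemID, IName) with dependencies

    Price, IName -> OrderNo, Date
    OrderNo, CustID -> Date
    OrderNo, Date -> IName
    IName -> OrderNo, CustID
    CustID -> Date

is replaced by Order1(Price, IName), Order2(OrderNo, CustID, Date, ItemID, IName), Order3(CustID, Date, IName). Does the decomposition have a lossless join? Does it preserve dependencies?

lossy but dependency-preserving

Lossless test (chase): Rows 1 and 2 agree on IName; apply IName→OrderNo, CustID and equate their OrderNo, CustID entries. Rows 1 and 3 agree on IName; apply IName→OrderNo, CustID and equate their OrderNo, CustID entries. Rows 1 and 2 agree on CustID; apply CustID→Date and equate their Date entries. No row becomes fully distinguished — the join is lossy.
Dependency preservation: Price, IName → OrderNo, Date is not contained in any single fragment, but the restricted closure of its left-hand side across the fragments still reaches the right-hand side; the remaining FDs each lie inside some fragment. All dependencies are preserved.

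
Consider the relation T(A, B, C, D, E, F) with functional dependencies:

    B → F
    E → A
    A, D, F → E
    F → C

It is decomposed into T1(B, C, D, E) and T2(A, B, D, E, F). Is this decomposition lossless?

Yes

Common attributes: T1 ∩ T2 = {B, D, E}.
Closure of {B, D, E}: B → F applies, adding F; E → A applies, adding A; F → C applies, adding C. So (B, D, E)⁺ = {A, B, C, D, E, F}.
This closure contains every attribute of T1, so T1 ∩ T2 → T1. The join is lossless.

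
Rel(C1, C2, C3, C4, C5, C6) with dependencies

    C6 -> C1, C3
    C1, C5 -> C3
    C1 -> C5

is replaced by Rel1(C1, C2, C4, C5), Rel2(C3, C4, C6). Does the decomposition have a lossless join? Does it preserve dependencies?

lossy and not dependency-preserving

Lossless test: (C4)⁺ = {C4}, which is a superkey of neither fragment — lossy.
Dependency preservation: the restricted closure of {C6} across the fragments never reaches {C1, C3}, so C6 → C1, C3 cannot be enforced without a join — not preserved.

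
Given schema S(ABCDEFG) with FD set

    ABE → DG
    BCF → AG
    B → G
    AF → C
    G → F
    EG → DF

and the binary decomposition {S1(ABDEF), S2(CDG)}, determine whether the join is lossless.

Common attributes: S1 ∩ S2 = {D}.
No dependency enlarges {D}, so (D)⁺ = {D}.
The closure contains neither all of S1 = {ABDEF} nor all of S2 = {CDG}, so the common attributes are not a superkey of either fragment. The join is lossy.

No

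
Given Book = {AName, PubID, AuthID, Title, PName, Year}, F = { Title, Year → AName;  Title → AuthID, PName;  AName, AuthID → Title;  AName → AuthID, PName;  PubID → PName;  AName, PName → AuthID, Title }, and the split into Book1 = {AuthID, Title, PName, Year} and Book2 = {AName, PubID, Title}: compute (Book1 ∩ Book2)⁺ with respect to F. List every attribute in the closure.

Book1 ∩ Book2 = {Title}.
Title → AuthID, PName applies, adding AuthID, PName
Closure: {AuthID, Title, PName}.

AuthID, Title, PName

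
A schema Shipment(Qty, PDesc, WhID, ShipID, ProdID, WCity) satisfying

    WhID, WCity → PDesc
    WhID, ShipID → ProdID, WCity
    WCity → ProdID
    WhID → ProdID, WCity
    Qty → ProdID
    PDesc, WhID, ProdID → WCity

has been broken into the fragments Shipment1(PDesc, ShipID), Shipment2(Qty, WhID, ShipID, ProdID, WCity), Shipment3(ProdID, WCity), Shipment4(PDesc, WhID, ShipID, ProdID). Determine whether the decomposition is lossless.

Chase test. Columns are Qty, PDesc, WhID, ShipID, ProdID, WCity; row i has aⱼ where attribute j ∈ Shipmenti, else bᵢⱼ.
Initial tableau (one row per fragment):
  row 1: b11 a2 b13 a4 b15 b16
  row 2: a1 b22 a3 a4 a5 a6
  row 3: b31 b32 b33 b34 a5 a6
  row 4: b41 a2 a3 a4 a5 b46
Rows 2 and 4 agree on WhID, ShipID; apply WhID, ShipID→ProdID, WCity and equate their ProdID, WCity entries.
Rows 2 and 4 agree on WhID, WCity; apply WhID, WCity→PDesc and equate their PDesc entries.
Row 2 is now all distinguished symbols — the join is lossless.

Yes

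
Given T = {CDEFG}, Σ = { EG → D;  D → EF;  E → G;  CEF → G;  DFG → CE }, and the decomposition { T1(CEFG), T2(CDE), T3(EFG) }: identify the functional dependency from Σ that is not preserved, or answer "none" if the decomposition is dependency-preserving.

none

EG → D: restricted closure across fragments reaches D.
D → EF: restricted closure across fragments reaches EF.
E → G lies within T1.
CEF → G lies within T1.
DFG → CE: restricted closure across fragments reaches CE.
Every dependency is enforceable on the fragments, so the decomposition is dependency-preserving.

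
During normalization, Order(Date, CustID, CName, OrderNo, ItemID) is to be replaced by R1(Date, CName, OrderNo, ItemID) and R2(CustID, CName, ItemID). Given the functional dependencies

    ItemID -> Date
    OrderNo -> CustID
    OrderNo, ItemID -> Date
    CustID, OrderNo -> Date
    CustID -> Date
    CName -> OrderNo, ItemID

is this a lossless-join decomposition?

Common attributes: R1 ∩ R2 = {CName, ItemID}.
Closure of {CName, ItemID}: ItemID → Date applies, adding Date; CName → OrderNo, ItemID applies, adding OrderNo; OrderNo → CustID applies, adding CustID. So (CName, ItemID)⁺ = {Date, CustID, CName, OrderNo, ItemID}.
This closure contains every attribute of R1, so R1 ∩ R2 → R1. The join is lossless.

Yes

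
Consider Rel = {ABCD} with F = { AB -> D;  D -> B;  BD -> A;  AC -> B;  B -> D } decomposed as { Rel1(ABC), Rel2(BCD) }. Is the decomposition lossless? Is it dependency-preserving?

Lossless test: (BC)⁺ = {ABCD}, which contains all of one fragment — lossless.
Dependency preservation: AB → D; BD → A are not contained in any single fragment, but the restricted closure of each left-hand side across the fragments still reaches the right-hand side; the remaining FDs each lie inside some fragment. All dependencies are preserved.

lossless and dependency-preserving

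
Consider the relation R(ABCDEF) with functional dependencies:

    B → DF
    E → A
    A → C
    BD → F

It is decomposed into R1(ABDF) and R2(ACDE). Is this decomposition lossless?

No

Common attributes: R1 ∩ R2 = {AD}.
Closure of {AD}: A → C applies, adding C. So (AD)⁺ = {ACD}.
The closure contains neither all of R1 = {ABDF} nor all of R2 = {ACDE}, so the common attributes are not a superkey of either fragment. The join is lossy.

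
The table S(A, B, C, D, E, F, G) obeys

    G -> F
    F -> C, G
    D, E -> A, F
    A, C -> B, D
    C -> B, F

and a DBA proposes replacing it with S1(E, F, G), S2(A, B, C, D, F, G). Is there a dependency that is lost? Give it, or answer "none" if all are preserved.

Check D, E → A, F: no single fragment contains all of {A, D, E, F}, and the restricted closure of {D, E} across the fragments never reaches {A, F}.
G → F is preserved.
F → C, G is preserved.
A, C → B, D is preserved.
C → B, F is preserved.

D, E -> A, F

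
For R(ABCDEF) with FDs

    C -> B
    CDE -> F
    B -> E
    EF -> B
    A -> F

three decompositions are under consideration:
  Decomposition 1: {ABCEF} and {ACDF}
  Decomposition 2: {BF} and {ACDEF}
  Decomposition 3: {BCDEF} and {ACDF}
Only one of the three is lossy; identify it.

Decomposition 1: common = {ACF}, closure = {ABCEF} → lossless.
Decomposition 2: common = {F}, closure = {F} → lossy.
Decomposition 3: common = {CDF}, closure = {BCDEF} → lossless.

Decomposition 2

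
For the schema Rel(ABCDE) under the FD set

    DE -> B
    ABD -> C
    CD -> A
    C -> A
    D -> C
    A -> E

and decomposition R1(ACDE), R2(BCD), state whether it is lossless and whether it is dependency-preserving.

lossless and dependency-preserving

Lossless test: (CD)⁺ = {ABCDE}, which contains all of one fragment — lossless.
Dependency preservation: DE → B; ABD → C are not contained in any single fragment, but the restricted closure of each left-hand side across the fragments still reaches the right-hand side; the remaining FDs each lie inside some fragment. All dependencies are preserved.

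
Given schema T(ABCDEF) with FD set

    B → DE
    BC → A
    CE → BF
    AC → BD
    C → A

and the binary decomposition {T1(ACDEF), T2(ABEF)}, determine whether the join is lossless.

Common attributes: T1 ∩ T2 = {AEF}.
No dependency enlarges {AEF}, so (AEF)⁺ = {AEF}.
The closure contains neither all of T1 = {ACDEF} nor all of T2 = {ABEF}, so the common attributes are not a superkey of either fragment. The join is lossy.

No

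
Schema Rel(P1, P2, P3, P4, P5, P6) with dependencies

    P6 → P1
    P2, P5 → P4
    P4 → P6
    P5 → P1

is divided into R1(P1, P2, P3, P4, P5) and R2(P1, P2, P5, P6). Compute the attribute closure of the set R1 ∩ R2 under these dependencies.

R1 ∩ R2 = {P1, P2, P5}.
P2, P5 → P4 applies, adding P4
P4 → P6 applies, adding P6
Closure: {P1, P2, P4, P5, P6}.

P1, P2, P4, P5, P6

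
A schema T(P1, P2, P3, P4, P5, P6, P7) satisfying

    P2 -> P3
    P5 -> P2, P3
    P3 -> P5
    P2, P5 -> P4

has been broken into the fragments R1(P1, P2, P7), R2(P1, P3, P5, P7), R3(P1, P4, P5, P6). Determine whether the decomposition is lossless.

No

Chase test. Columns are P1, P2, P3, P4, P5, P6, P7; row i has aⱼ where attribute j ∈ Ri, else bᵢⱼ.
Initial tableau (one row per fragment):
  row 1: a1 a2 b13 b14 b15 b16 a7
  row 2: a1 b22 a3 b24 a5 b26 a7
  row 3: a1 b32 b33 a4 a5 a6 b37
Rows 2 and 3 agree on P5; apply P5→P2, P3 and equate their P2, P3 entries.
Rows 2 and 3 agree on P2, P5; apply P2, P5→P4 and equate their P4 entries.
No row becomes fully distinguished — the join is lossy.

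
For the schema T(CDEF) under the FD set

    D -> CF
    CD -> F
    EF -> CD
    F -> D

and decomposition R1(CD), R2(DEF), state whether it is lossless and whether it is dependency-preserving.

Lossless test: (D)⁺ = {CDF}, which contains all of one fragment — lossless.
Dependency preservation: D → CF; CD → F; EF → CD are not contained in any single fragment, but the restricted closure of each left-hand side across the fragments still reaches the right-hand side; the remaining FDs each lie inside some fragment. All dependencies are preserved.

lossless and dependency-preserving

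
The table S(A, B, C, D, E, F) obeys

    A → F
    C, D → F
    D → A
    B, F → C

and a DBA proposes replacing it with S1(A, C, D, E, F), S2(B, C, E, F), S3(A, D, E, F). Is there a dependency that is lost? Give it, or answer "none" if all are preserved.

none

A → F lies within S1.
C, D → F lies within S1.
D → A lies within S1.
B, F → C lies within S2.
Every dependency is enforceable on the fragments, so the decomposition is dependency-preserving.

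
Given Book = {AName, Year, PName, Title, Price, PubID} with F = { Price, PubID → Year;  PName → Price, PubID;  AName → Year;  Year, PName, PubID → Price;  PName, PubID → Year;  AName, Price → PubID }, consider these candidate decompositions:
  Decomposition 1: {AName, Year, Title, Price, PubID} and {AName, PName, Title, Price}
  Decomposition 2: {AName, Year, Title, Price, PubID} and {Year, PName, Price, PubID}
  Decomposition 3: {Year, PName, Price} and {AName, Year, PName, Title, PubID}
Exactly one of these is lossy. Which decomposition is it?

Decomposition 2

Decomposition 1: common = {AName, Title, Price}, closure = {AName, Year, Title, Price, PubID} → lossless.
Decomposition 2: common = {Year, Price, PubID}, closure = {Year, Price, PubID} → lossy.
Decomposition 3: common = {Year, PName}, closure = {Year, PName, Price, PubID} → lossless.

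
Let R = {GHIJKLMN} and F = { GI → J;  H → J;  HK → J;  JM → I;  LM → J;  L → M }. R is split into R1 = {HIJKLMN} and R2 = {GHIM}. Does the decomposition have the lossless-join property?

Common attributes: R1 ∩ R2 = {HIM}.
Closure of {HIM}: H → J applies, adding J. So (HIM)⁺ = {HIJM}.
The closure contains neither all of R1 = {HIJKLMN} nor all of R2 = {GHIM}, so the common attributes are not a superkey of either fragment. The join is lossy.

No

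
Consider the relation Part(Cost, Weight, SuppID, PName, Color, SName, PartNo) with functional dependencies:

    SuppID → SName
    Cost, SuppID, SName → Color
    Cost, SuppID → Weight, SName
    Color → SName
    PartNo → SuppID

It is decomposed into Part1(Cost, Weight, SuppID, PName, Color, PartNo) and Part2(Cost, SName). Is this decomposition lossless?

Common attributes: Part1 ∩ Part2 = {Cost}.
No dependency enlarges {Cost}, so (Cost)⁺ = {Cost}.
The closure contains neither all of Part1 = {Cost, Weight, SuppID, PName, Color, PartNo} nor all of Part2 = {Cost, SName}, so the common attributes are not a superkey of either fragment. The join is lossy.

No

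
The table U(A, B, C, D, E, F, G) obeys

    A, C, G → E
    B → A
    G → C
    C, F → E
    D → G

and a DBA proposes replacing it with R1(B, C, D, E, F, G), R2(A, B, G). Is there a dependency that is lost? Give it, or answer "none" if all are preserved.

A, C, G → E

Check A, C, G → E: no single fragment contains all of {A, C, E, G}, and the restricted closure of {A, C, G} across the fragments never reaches {E}.
B → A is preserved.
G → C is preserved.
C, F → E is preserved.
D → G is preserved.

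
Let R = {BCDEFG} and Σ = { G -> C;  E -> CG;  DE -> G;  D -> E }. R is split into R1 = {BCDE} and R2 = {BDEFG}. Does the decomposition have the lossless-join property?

Common attributes: R1 ∩ R2 = {BDE}.
Closure of {BDE}: E → CG applies, adding CG. So (BDE)⁺ = {BCDEG}.
This closure contains every attribute of R1, so R1 ∩ R2 → R1. The join is lossless.

Yes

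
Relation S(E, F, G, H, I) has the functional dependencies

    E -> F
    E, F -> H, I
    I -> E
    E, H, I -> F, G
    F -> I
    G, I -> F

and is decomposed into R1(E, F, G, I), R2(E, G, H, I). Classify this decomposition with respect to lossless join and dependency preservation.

Lossless test: (E, G, I)⁺ = {E, F, G, H, I}, which contains all of one fragment — lossless.
Dependency preservation: E, F → H, I; E, H, I → F, G are not contained in any single fragment, but the restricted closure of each left-hand side across the fragments still reaches the right-hand side; the remaining FDs each lie inside some fragment. All dependencies are preserved.

lossless and dependency-preserving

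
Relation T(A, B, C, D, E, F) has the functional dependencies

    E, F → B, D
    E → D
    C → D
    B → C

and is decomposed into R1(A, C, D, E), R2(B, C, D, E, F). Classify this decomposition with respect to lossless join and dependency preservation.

Lossless test: (C, D, E)⁺ = {C, D, E}, which is a superkey of neither fragment — lossy.
Dependency preservation: every FD's attributes lie within a single fragment, so each can be enforced locally — preserved.

lossy but dependency-preserving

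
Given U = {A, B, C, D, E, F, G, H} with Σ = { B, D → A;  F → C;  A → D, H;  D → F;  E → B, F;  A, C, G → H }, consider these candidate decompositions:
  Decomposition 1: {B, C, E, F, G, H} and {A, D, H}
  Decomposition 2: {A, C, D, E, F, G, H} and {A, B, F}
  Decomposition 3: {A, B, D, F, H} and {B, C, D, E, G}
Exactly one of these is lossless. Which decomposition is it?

Decomposition 3

Decomposition 1: common = {H}, closure = {H} → lossy.
Decomposition 2: common = {A, F}, closure = {A, C, D, F, H} → lossy.
Decomposition 3: common = {B, D}, closure = {A, B, C, D, F, H} → lossless.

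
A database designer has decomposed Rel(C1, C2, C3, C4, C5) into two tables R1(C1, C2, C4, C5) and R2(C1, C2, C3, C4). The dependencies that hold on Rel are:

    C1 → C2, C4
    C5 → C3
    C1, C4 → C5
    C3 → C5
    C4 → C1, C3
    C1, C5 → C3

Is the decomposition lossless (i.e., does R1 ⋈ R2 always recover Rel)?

Yes

Common attributes: R1 ∩ R2 = {C1, C2, C4}.
Closure of {C1, C2, C4}: C1, C4 → C5 applies, adding C5; C4 → C1, C3 applies, adding C3. So (C1, C2, C4)⁺ = {C1, C2, C3, C4, C5}.
This closure contains every attribute of R1, so R1 ∩ R2 → R1. The join is lossless.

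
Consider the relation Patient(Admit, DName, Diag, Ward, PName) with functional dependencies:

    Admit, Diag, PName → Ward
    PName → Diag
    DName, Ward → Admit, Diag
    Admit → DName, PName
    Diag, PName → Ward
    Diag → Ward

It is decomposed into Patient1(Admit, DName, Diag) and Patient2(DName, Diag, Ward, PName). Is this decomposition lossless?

Common attributes: Patient1 ∩ Patient2 = {DName, Diag}.
Closure of {DName, Diag}: Diag → Ward applies, adding Ward; DName, Ward → Admit, Diag applies, adding Admit; Admit → DName, PName applies, adding PName. So (DName, Diag)⁺ = {Admit, DName, Diag, Ward, PName}.
This closure contains every attribute of Patient1, so Patient1 ∩ Patient2 → Patient1. The join is lossless.

Yes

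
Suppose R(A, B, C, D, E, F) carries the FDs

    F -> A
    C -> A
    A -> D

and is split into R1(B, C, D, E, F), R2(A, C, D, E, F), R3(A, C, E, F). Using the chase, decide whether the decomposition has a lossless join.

Yes

Chase test. Columns are A, B, C, D, E, F; row i has aⱼ where attribute j ∈ Ri, else bᵢⱼ.
Initial tableau (one row per fragment):
  row 1: b11 a2 a3 a4 a5 a6
  row 2: a1 b22 a3 a4 a5 a6
  row 3: a1 b32 a3 b34 a5 a6
Rows 1 and 2 agree on F; apply F→A and equate their A entries.
Rows 1 and 3 agree on A; apply A→D and equate their D entries.
Row 1 is now all distinguished symbols — the join is lossless.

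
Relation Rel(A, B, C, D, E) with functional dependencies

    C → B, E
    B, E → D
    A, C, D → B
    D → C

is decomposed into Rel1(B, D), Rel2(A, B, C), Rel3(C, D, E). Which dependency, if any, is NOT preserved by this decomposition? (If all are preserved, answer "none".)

Check B, E → D: no single fragment contains all of {B, D, E}, and the restricted closure of {B, E} across the fragments never reaches {D}.
C → B, E is preserved.
A, C, D → B is preserved.
D → C is preserved.

B, E → D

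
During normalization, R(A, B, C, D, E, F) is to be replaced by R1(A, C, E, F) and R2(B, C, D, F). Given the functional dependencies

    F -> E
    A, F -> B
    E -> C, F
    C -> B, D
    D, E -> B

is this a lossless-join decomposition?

Yes

Common attributes: R1 ∩ R2 = {C, F}.
Closure of {C, F}: F → E applies, adding E; C → B, D applies, adding B, D. So (C, F)⁺ = {B, C, D, E, F}.
This closure contains every attribute of R2, so R1 ∩ R2 → R2. The join is lossless.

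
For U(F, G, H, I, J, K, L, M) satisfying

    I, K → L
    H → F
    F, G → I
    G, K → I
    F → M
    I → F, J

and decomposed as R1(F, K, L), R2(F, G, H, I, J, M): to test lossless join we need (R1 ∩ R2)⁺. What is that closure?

F, M

R1 ∩ R2 = {F}.
F → M applies, adding M
Closure: {F, M}.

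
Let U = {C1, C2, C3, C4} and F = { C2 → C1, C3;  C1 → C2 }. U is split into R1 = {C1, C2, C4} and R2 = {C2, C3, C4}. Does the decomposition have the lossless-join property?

Yes

Common attributes: R1 ∩ R2 = {C2, C4}.
Closure of {C2, C4}: C2 → C1, C3 applies, adding C1, C3. So (C2, C4)⁺ = {C1, C2, C3, C4}.
This closure contains every attribute of R1, so R1 ∩ R2 → R1. The join is lossless.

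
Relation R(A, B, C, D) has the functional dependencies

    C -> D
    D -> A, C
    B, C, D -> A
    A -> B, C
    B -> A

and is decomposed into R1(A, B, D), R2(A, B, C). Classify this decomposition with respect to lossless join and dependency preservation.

Lossless test: (A, B)⁺ = {A, B, C, D}, which contains all of one fragment — lossless.
Dependency preservation: C → D; D → A, C; B, C, D → A are not contained in any single fragment, but the restricted closure of each left-hand side across the fragments still reaches the right-hand side; the remaining FDs each lie inside some fragment. All dependencies are preserved.

lossless and dependency-preserving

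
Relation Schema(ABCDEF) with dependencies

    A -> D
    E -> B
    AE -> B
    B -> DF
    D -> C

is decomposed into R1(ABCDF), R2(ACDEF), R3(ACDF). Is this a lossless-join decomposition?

No

Chase test. Columns are ABCDEF; row i has aⱼ where attribute j ∈ Ri, else bᵢⱼ.
Initial tableau (one row per fragment):
  row 1: a1 a2 a3 a4 b15 a6
  row 2: a1 b22 a3 a4 a5 a6
  row 3: a1 b32 a3 a4 b35 a6
No row becomes fully distinguished — the join is lossy.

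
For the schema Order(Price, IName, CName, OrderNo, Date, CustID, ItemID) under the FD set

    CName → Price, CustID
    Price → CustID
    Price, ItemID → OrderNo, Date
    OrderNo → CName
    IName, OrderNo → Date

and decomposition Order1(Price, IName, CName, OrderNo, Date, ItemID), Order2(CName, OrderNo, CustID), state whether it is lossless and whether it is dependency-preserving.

Lossless test: (CName, OrderNo)⁺ = {Price, CName, OrderNo, CustID}, which contains all of one fragment — lossless.
Dependency preservation: the restricted closure of {Price} across the fragments never reaches {CustID}, so Price → CustID cannot be enforced without a join — not preserved.

lossless but not dependency-preserving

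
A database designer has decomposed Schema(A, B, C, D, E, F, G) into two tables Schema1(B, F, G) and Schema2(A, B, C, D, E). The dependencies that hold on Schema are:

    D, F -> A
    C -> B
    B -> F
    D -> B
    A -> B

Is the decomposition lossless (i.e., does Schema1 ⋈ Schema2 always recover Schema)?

No

Common attributes: Schema1 ∩ Schema2 = {B}.
Closure of {B}: B → F applies, adding F. So (B)⁺ = {B, F}.
The closure contains neither all of Schema1 = {B, F, G} nor all of Schema2 = {A, B, C, D, E}, so the common attributes are not a superkey of either fragment. The join is lossy.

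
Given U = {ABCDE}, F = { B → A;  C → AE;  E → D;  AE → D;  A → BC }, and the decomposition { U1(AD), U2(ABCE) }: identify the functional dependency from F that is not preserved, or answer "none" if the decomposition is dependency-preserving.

E → D

Check E → D: no single fragment contains all of {DE}, and the restricted closure of {E} across the fragments never reaches {D}.
B → A is preserved.
C → AE is preserved.
AE → D is preserved.
A → BC is preserved.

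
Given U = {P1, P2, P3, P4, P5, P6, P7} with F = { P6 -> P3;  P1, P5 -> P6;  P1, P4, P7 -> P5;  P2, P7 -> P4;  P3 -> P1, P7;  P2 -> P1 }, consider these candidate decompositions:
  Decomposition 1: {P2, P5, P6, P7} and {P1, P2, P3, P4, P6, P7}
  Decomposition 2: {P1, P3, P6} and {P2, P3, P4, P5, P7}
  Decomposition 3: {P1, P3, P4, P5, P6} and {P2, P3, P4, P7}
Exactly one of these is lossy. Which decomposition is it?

Decomposition 2

Decomposition 1: common = {P2, P6, P7}, closure = {P1, P2, P3, P4, P5, P6, P7} → lossless.
Decomposition 2: common = {P3}, closure = {P1, P3, P7} → lossy.
Decomposition 3: common = {P3, P4}, closure = {P1, P3, P4, P5, P6, P7} → lossless.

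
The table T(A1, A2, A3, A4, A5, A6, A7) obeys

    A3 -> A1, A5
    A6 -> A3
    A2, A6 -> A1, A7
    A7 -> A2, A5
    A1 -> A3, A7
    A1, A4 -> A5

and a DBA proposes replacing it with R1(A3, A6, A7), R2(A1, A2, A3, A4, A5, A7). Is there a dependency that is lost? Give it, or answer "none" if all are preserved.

none

A3 → A1, A5 lies within R2.
A6 → A3 lies within R1.
A2, A6 → A1, A7: restricted closure across fragments reaches A1, A7.
A7 → A2, A5 lies within R2.
A1 → A3, A7 lies within R2.
A1, A4 → A5 lies within R2.
Every dependency is enforceable on the fragments, so the decomposition is dependency-preserving.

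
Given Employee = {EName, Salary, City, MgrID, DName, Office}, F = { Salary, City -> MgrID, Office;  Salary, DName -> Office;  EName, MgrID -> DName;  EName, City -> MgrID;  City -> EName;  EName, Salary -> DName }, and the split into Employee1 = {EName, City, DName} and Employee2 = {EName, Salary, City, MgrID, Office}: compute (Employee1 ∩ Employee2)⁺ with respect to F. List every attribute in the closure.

Employee1 ∩ Employee2 = {EName, City}.
EName, City → MgrID applies, adding MgrID
EName, MgrID → DName applies, adding DName
Closure: {EName, City, MgrID, DName}.

EName, City, MgrID, DName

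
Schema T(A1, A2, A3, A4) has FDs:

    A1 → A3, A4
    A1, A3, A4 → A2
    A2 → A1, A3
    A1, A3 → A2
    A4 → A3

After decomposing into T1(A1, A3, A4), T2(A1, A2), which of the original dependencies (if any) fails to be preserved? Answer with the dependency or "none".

A1 → A3, A4 lies within T1.
A1, A3, A4 → A2: restricted closure across fragments reaches A2.
A2 → A1, A3: restricted closure across fragments reaches A1, A3.
A1, A3 → A2: restricted closure across fragments reaches A2.
A4 → A3 lies within T1.
Every dependency is enforceable on the fragments, so the decomposition is dependency-preserving.

none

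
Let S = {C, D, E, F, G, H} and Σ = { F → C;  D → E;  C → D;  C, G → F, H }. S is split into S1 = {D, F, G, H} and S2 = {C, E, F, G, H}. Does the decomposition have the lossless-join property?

Common attributes: S1 ∩ S2 = {F, G, H}.
Closure of {F, G, H}: F → C applies, adding C; C → D applies, adding D; D → E applies, adding E. So (F, G, H)⁺ = {C, D, E, F, G, H}.
This closure contains every attribute of S1, so S1 ∩ S2 → S1. The join is lossless.

Yes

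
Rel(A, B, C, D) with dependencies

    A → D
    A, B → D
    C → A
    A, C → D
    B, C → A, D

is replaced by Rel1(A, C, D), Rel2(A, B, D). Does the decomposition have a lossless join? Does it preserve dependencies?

lossy but dependency-preserving

Lossless test: (A, D)⁺ = {A, D}, which is a superkey of neither fragment — lossy.
Dependency preservation: B, C → A, D is not contained in any single fragment, but the restricted closure of its left-hand side across the fragments still reaches the right-hand side; the remaining FDs each lie inside some fragment. All dependencies are preserved.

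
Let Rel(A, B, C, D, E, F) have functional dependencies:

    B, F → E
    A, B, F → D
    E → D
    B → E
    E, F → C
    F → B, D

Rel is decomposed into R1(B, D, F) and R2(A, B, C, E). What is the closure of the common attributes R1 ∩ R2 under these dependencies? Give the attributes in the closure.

B, D, E

R1 ∩ R2 = {B}.
B → E applies, adding E
E → D applies, adding D
Closure: {B, D, E}.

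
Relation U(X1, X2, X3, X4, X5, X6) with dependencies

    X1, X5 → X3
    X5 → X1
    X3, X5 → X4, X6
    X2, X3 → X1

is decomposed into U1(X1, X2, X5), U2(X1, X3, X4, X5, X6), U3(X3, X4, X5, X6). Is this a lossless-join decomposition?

Chase test. Columns are X1, X2, X3, X4, X5, X6; row i has aⱼ where attribute j ∈ Ui, else bᵢⱼ.
Initial tableau (one row per fragment):
  row 1: a1 a2 b13 b14 a5 b16
  row 2: a1 b22 a3 a4 a5 a6
  row 3: b31 b32 a3 a4 a5 a6
Rows 1 and 2 agree on X1, X5; apply X1, X5→X3 and equate their X3 entries.
Rows 1 and 3 agree on X5; apply X5→X1 and equate their X1 entries.
Rows 1 and 2 agree on X3, X5; apply X3, X5→X4, X6 and equate their X4, X6 entries.
Row 1 is now all distinguished symbols — the join is lossless.

Yes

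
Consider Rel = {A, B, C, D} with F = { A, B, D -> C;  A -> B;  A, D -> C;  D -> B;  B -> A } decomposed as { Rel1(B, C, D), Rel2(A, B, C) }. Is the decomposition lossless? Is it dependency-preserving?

Lossless test: (B, C)⁺ = {A, B, C}, which contains all of one fragment — lossless.
Dependency preservation: A, B, D → C; A, D → C are not contained in any single fragment, but the restricted closure of each left-hand side across the fragments still reaches the right-hand side; the remaining FDs each lie inside some fragment. All dependencies are preserved.

lossless and dependency-preserving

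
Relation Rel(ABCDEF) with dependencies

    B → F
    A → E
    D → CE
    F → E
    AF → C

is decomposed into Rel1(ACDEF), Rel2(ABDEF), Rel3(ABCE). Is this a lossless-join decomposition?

Chase test. Columns are ABCDEF; row i has aⱼ where attribute j ∈ Reli, else bᵢⱼ.
Initial tableau (one row per fragment):
  row 1: a1 b12 a3 a4 a5 a6
  row 2: a1 a2 b23 a4 a5 a6
  row 3: a1 a2 a3 b34 a5 b36
Rows 2 and 3 agree on B; apply B→F and equate their F entries.
Rows 1 and 2 agree on D; apply D→CE and equate their CE entries.
Row 2 is now all distinguished symbols — the join is lossless.

Yes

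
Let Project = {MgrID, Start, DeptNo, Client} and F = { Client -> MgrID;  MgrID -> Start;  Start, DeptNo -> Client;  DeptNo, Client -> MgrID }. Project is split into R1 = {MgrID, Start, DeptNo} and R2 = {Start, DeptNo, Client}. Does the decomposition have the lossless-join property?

Common attributes: R1 ∩ R2 = {Start, DeptNo}.
Closure of {Start, DeptNo}: Start, DeptNo → Client applies, adding Client; DeptNo, Client → MgrID applies, adding MgrID. So (Start, DeptNo)⁺ = {MgrID, Start, DeptNo, Client}.
This closure contains every attribute of R1, so R1 ∩ R2 → R1. The join is lossless.

Yes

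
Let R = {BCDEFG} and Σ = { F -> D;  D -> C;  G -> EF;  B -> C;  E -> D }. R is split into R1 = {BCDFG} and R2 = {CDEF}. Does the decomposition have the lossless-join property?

Common attributes: R1 ∩ R2 = {CDF}.
No dependency enlarges {CDF}, so (CDF)⁺ = {CDF}.
The closure contains neither all of R1 = {BCDFG} nor all of R2 = {CDEF}, so the common attributes are not a superkey of either fragment. The join is lossy.

No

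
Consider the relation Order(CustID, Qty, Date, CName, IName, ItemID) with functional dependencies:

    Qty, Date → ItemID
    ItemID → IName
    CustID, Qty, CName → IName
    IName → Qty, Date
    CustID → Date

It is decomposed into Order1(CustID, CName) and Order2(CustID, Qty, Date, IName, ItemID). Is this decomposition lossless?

No

Common attributes: Order1 ∩ Order2 = {CustID}.
Closure of {CustID}: CustID → Date applies, adding Date. So (CustID)⁺ = {CustID, Date}.
The closure contains neither all of Order1 = {CustID, CName} nor all of Order2 = {CustID, Qty, Date, IName, ItemID}, so the common attributes are not a superkey of either fragment. The join is lossy.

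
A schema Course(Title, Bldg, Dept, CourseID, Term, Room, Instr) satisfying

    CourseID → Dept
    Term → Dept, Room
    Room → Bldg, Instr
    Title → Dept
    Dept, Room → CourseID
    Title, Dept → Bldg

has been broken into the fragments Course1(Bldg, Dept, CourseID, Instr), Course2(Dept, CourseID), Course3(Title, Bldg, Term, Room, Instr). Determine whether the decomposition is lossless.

Chase test. Columns are Title, Bldg, Dept, CourseID, Term, Room, Instr; row i has aⱼ where attribute j ∈ Coursei, else bᵢⱼ.
Initial tableau (one row per fragment):
  row 1: b11 a2 a3 a4 b15 b16 a7
  row 2: b21 b22 a3 a4 b25 b26 b27
  row 3: a1 a2 b33 b34 a5 a6 a7
No row becomes fully distinguished — the join is lossy.

No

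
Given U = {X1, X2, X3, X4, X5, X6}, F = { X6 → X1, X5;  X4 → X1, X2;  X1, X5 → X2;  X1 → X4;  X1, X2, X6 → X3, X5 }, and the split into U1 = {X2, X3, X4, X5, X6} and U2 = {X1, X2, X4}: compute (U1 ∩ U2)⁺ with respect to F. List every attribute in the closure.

U1 ∩ U2 = {X2, X4}.
X4 → X1, X2 applies, adding X1
Closure: {X1, X2, X4}.

X1, X2, X4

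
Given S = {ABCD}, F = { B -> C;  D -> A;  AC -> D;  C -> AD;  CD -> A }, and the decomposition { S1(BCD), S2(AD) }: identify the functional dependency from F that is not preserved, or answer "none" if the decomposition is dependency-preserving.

none

B → C lies within S1.
D → A lies within S2.
AC → D: restricted closure across fragments reaches D.
C → AD: restricted closure across fragments reaches AD.
CD → A: restricted closure across fragments reaches A.
Every dependency is enforceable on the fragments, so the decomposition is dependency-preserving.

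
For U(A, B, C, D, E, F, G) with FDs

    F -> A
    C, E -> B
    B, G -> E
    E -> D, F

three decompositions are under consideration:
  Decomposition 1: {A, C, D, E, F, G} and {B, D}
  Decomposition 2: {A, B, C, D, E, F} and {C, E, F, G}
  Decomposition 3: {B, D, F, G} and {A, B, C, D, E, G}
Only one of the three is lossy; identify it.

Decomposition 1

Decomposition 1: common = {D}, closure = {D} → lossy.
Decomposition 2: common = {C, E, F}, closure = {A, B, C, D, E, F} → lossless.
Decomposition 3: common = {B, D, G}, closure = {A, B, D, E, F, G} → lossless.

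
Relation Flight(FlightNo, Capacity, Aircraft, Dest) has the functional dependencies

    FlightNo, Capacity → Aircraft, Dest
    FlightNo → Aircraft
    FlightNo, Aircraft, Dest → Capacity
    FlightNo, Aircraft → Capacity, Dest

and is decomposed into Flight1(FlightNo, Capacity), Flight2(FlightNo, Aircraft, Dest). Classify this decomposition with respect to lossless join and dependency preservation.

lossless and dependency-preserving

Lossless test: (FlightNo)⁺ = {FlightNo, Capacity, Aircraft, Dest}, which contains all of one fragment — lossless.
Dependency preservation: FlightNo, Capacity → Aircraft, Dest; FlightNo, Aircraft, Dest → Capacity; FlightNo, Aircraft → Capacity, Dest are not contained in any single fragment, but the restricted closure of each left-hand side across the fragments still reaches the right-hand side; the remaining FDs each lie inside some fragment. All dependencies are preserved.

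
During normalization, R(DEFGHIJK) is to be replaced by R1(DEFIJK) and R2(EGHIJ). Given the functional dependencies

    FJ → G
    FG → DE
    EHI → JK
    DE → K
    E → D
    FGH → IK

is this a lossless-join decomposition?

Common attributes: R1 ∩ R2 = {EIJ}.
Closure of {EIJ}: E → D applies, adding D; DE → K applies, adding K. So (EIJ)⁺ = {DEIJK}.
The closure contains neither all of R1 = {DEFIJK} nor all of R2 = {EGHIJ}, so the common attributes are not a superkey of either fragment. The join is lossy.

No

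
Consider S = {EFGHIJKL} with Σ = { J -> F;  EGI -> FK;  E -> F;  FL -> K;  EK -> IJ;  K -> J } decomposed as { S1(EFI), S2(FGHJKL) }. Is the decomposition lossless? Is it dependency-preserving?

lossy and not dependency-preserving

Lossless test: (F)⁺ = {F}, which is a superkey of neither fragment — lossy.
Dependency preservation: the restricted closure of {EGI} across the fragments never reaches {FK}, so EGI → FK cannot be enforced without a join — not preserved.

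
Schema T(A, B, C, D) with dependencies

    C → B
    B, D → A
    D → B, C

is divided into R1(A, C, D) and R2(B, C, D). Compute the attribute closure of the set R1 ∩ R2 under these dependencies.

R1 ∩ R2 = {C, D}.
C → B applies, adding B
B, D → A applies, adding A
Closure: {A, B, C, D}.

A, B, C, D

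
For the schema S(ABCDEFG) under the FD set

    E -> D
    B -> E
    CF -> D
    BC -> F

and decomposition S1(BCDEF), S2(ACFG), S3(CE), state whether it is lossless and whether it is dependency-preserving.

lossy but dependency-preserving

Lossless test (chase): Rows 1 and 3 agree on E; apply E→D and equate their D entries. Rows 1 and 2 agree on CF; apply CF→D and equate their D entries. No row becomes fully distinguished — the join is lossy.
Dependency preservation: every FD's attributes lie within a single fragment, so each can be enforced locally — preserved.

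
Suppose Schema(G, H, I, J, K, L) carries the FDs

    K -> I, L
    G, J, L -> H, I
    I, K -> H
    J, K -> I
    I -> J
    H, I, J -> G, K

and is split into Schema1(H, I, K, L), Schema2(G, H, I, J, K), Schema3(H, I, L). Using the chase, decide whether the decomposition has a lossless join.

Chase test. Columns are G, H, I, J, K, L; row i has aⱼ where attribute j ∈ Schemai, else bᵢⱼ.
Initial tableau (one row per fragment):
  row 1: b11 a2 a3 b14 a5 a6
  row 2: a1 a2 a3 a4 a5 b26
  row 3: b31 a2 a3 b34 b35 a6
Rows 1 and 2 agree on K; apply K→I, L and equate their I, L entries.
Rows 1 and 2 agree on I; apply I→J and equate their J entries.
Rows 1 and 3 agree on I; apply I→J and equate their J entries.
Rows 1 and 2 agree on H, I, J; apply H, I, J→G, K and equate their G, K entries.
Rows 1 and 3 agree on H, I, J; apply H, I, J→G, K and equate their G, K entries.
Row 1 is now all distinguished symbols — the join is lossless.

Yes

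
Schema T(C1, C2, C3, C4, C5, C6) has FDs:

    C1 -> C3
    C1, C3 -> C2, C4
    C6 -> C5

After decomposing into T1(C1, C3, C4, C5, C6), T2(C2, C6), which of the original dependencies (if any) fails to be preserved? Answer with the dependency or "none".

Check C1, C3 → C2, C4: no single fragment contains all of {C1, C2, C3, C4}, and the restricted closure of {C1, C3} across the fragments never reaches {C2, C4}.
C1 → C3 is preserved.
C6 → C5 is preserved.

C1, C3 -> C2, C4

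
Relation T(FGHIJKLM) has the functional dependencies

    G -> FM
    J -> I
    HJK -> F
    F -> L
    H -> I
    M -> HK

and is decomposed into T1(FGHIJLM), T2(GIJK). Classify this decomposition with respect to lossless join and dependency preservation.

lossless but not dependency-preserving

Lossless test: (GIJ)⁺ = {FGHIJKLM}, which contains all of one fragment — lossless.
Dependency preservation: the restricted closure of {HJK} across the fragments never reaches {F}, so HJK → F cannot be enforced without a join — not preserved.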